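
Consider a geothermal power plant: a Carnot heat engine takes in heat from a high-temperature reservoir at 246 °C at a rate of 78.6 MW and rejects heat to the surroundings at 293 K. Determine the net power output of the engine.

Ẇ ≈ 34.2 MW

T_H = 246 °C → 246 + 273.15 = 519.15 K.
Since the cycle is reversible, η = 1 − T_C/T_H = 1 − 293.00/519.15 = 0.4356.
W = η·Q_H = 0.4356 × 78.6 = 34.2 MW.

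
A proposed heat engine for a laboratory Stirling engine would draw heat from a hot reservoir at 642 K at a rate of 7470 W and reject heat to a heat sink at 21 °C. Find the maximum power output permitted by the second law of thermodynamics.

T_C = 21 °C → 21 + 273.15 = 294.15 K.
No engine can exceed the Carnot limit: η_max = 1 − T_C/T_H = 1 − 294.15/642.00 = 0.5418.
W_max = η_max · Q_H = 0.5418 × 7470 = 4050 W.

Ẇ_max ≈ 4050 W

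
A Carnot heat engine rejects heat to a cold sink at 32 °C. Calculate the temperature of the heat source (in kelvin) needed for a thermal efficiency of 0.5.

T_H ≈ 610 K

T_C = 32 °C → 32 + 273.15 = 305.15 K.
From η = 1 − T_C/T_H, solving for T_H gives T_H = T_C/(1 − η) = 305.15/(1 − 0.5) = 610 K.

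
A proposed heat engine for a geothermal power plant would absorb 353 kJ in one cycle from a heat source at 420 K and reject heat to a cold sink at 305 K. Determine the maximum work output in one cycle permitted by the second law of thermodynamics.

The upper bound on efficiency is η_max = 1 − T_C/T_H = 1 − 305.00/420.00 = 0.2738.
W_max = η_max · Q_H = 0.2738 × 353 = 96.7 kJ.

W_max ≈ 96.7 kJ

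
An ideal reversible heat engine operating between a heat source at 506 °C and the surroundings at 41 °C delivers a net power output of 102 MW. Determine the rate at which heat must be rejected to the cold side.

T_H = 506 °C → 506 + 273.15 = 779.15 K.
T_C = 41 °C → 41 + 273.15 = 314.15 K.
η_rev = 1 − T_C/T_H = 1 − 314.15/779.15 = 0.5968.
Since Q_C/Q_H = T_C/T_H and Q_H = W/η, Q_C = W·T_C/(T_H − T_C) = 102 × 314.15/465.00 = 68.9 MW.

Q̇_C ≈ 68.9 MW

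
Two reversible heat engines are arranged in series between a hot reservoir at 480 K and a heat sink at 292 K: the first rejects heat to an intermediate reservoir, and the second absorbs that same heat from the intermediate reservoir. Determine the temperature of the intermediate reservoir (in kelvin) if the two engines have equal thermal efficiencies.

T_m ≈ 374.4 K

Equal efficiencies require 1 − T_m/T_H = 1 − T_C/T_m, i.e. T_m/T_H = T_C/T_m, so T_m = √(T_H·T_C) = √(480.00 × 292.00) = 374.4 K.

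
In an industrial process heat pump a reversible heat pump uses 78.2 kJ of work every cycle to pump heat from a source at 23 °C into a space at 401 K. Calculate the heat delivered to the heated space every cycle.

Q_H ≈ 299 kJ

T_C = 23 °C → 23 + 273.15 = 296.15 K.
The Carnot heat-pump COP is COP_HP = T_H/(T_H − T_C) = 401.00/104.85 = 3.8245.
Q_H = COP_HP · W = 3.8245 × 78.2 = 299 kJ.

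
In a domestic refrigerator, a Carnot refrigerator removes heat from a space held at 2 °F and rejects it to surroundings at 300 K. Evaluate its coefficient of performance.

T_C = 2 °F → (2 − 32) × 5/9 = -16.67 °C = 256.48 K.
The reversible coefficient of performance is COP_R = T_C/(T_H − T_C) = 256.48/(300.00 − 256.48) = 5.89.

COP_R ≈ 5.89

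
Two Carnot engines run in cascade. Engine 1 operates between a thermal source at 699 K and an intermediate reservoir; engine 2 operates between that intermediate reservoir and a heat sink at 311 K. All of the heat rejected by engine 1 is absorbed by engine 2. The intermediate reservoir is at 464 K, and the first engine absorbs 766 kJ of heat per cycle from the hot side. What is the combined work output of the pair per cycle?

Two reversible stages in series are equivalent to a single Carnot engine between T_H and T_C, so η_total = 1 − T_C/T_H = 1 − 311.00/699.00 = 0.5551.
W_total = η_total · Q_H = 0.5551 × 766 = 425 kJ.

W_total ≈ 425 kJ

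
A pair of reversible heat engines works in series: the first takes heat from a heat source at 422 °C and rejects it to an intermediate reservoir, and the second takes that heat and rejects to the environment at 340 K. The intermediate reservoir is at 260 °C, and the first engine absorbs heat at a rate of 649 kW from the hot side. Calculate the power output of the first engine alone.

T_H = 422 °C → 422 + 273.15 = 695.15 K.
T_m = 260 °C → 260 + 273.15 = 533.15 K.
First-stage efficiency η₁ = 1 − T_m/T_H = 1 − 533.15/695.15 = 0.2330.
W₁ = η₁·Q_H = 0.2330 × 649 = 151 kW.

Ẇ₁ ≈ 151 kW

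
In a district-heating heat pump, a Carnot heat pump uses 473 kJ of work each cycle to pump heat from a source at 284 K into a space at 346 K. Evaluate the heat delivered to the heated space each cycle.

Q_H ≈ 2640 kJ

COP_HP = T_H/(T_H − T_C) = 346.00/62.00 = 5.5806.
Q_H = COP_HP · W = 5.5806 × 473 = 2640 kJ.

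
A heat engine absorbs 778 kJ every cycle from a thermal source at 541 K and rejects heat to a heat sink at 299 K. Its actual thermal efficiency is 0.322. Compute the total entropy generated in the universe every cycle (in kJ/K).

W = η·Q_H = 0.322 × 778 = 250.5 kJ, so Q_C = Q_H − W = 527.5 kJ.
Reservoir entropy changes: ΔS_H = −Q_H/T_H = −778/541.00 = -1.438 kJ/K and ΔS_C = +Q_C/T_C = 527.5/299.00 = 1.764 kJ/K.
ΔS_univ = −Q_H/T_H + Q_C/T_C = 0.326 kJ/K (> 0, since η = 0.322 < η_Carnot = 0.447).

ΔS_univ ≈ 0.326 kJ/K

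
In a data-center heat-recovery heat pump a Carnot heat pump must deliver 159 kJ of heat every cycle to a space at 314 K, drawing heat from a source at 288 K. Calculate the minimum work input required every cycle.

W_in ≈ 13.2 kJ

Reversible heating COP: COP_HP = T_H/(T_H − T_C) = 314.00/26.00 = 12.0769.
W = Q_H/COP_HP = 159/12.0769 = 13.2 kJ.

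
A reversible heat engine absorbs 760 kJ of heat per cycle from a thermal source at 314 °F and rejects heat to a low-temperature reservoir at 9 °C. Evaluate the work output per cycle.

T_H = 314 °F → (314 − 32) × 5/9 = 156.67 °C = 429.82 K.
T_C = 9 °C → 9 + 273.15 = 282.15 K.
Carnot efficiency: η = 1 − T_C/T_H = 1 − 282.15/429.82 = 0.3436.
W = η·Q_H = 0.3436 × 760 = 261 kJ.

W ≈ 261 kJ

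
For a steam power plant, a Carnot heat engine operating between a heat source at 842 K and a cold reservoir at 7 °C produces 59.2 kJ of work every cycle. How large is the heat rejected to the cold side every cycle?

Q_C ≈ 29.5 kJ

T_C = 7 °C → 7 + 273.15 = 280.15 K.
η_rev = 1 − T_C/T_H = 1 − 280.15/842.00 = 0.6673.
Since Q_C/Q_H = T_C/T_H and Q_H = W/η, Q_C = W·T_C/(T_H − T_C) = 59.2 × 280.15/561.85 = 29.5 kJ.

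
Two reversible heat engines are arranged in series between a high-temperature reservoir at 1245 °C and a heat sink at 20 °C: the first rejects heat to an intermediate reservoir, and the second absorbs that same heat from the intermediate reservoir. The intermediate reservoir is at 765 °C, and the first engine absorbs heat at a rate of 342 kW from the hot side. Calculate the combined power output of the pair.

T_H = 1245 °C → 1245 + 273.15 = 1518.15 K.
T_C = 20 °C → 20 + 273.15 = 293.15 K.
Two reversible stages in series are equivalent to a single Carnot engine between T_H and T_C, so η_total = 1 − T_C/T_H = 1 − 293.15/1518.15 = 0.8069.
W_total = η_total · Q_H = 0.8069 × 342 = 276 kW.

Ẇ_total ≈ 276 kW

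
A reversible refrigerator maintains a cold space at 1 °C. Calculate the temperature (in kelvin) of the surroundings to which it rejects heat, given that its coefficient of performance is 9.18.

T_C = 1 °C → 1 + 273.15 = 274.15 K.
COP_R = T_C/(T_H − T_C) ⇒ T_H = T_C·(1 + 1/COP_R) = 274.15 × (1 + 1/9.18) = 304 K.

T_H ≈ 304 K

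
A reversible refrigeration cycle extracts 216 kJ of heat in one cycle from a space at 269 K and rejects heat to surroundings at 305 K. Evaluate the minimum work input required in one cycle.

W_in ≈ 28.91 kJ

The reversible coefficient of performance is COP_R = T_C/(T_H − T_C) = 269.00/36.00 = 7.4722.
W = Q_C/COP_R = 216/7.4722 = 28.91 kJ.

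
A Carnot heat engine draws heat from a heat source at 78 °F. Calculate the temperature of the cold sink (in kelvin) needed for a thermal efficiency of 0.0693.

T_H = 78 °F → (78 − 32) × 5/9 = 25.56 °C = 298.71 K.
From η = 1 − T_C/T_H, T_C = T_H·(1 − η) = 298.71 × (1 − 0.0693) = 278 K.

T_C ≈ 278 K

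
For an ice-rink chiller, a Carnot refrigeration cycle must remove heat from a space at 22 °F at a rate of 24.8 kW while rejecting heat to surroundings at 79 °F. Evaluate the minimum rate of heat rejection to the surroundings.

T_H = 79 °F → (79 − 32) × 5/9 = 26.11 °C = 299.26 K.
T_C = 22 °F → (22 − 32) × 5/9 = -5.56 °C = 267.59 K.
For a reversible cycle Q_H/Q_C = T_H/T_C, so Q_H = Q_C·T_H/T_C = 24.8 × 299.26/267.59 = 27.7 kW.

Q̇_H ≈ 27.7 kW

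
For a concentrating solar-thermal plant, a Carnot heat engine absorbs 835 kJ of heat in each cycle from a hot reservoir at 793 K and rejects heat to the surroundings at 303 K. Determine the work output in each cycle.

Carnot efficiency: η = 1 − T_C/T_H = 1 − 303.00/793.00 = 0.6179.
W = η·Q_H = 0.6179 × 835 = 516 kJ.

W ≈ 516 kJ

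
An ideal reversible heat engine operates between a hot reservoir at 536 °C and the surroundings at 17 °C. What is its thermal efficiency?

η ≈ 0.641

T_H = 536 °C → 536 + 273.15 = 809.15 K.
T_C = 17 °C → 17 + 273.15 = 290.15 K.
Carnot efficiency: η = 1 − T_C/T_H = 1 − 290.15/809.15 = 0.641.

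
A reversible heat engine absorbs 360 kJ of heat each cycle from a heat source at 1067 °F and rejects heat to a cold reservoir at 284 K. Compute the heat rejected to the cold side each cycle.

T_H = 1067 °F → (1067 − 32) × 5/9 = 575.00 °C = 848.15 K.
For a reversible engine, η = 1 − T_C/T_H = 1 − 284.00/848.15 = 0.6652.
For a reversible cycle Q_C/Q_H = T_C/T_H, so Q_C = 360 × 284.00/848.15 = 121 kJ.

Q_C ≈ 121 kJ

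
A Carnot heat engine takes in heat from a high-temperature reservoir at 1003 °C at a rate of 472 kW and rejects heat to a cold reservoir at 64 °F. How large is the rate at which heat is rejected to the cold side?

Q̇_C ≈ 107.6 kW

T_H = 1003 °C → 1003 + 273.15 = 1276.15 K.
T_C = 64 °F → (64 − 32) × 5/9 = 17.78 °C = 290.93 K.
Since the cycle is reversible, η = 1 − T_C/T_H = 1 − 290.93/1276.15 = 0.7720.
For a reversible cycle Q_C/Q_H = T_C/T_H, so Q_C = 472 × 290.93/1276.15 = 107.6 kW.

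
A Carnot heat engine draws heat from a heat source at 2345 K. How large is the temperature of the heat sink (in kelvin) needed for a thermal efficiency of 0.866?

From η = 1 − T_C/T_H, T_C = T_H·(1 − η) = 2345.00 × (1 − 0.866) = 314 K.

T_C ≈ 314 K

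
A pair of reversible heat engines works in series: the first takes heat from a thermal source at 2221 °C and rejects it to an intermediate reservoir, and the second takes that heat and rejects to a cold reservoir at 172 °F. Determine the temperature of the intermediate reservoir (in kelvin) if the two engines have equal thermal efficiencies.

T_m ≈ 936 K

T_H = 2221 °C → 2221 + 273.15 = 2494.15 K.
T_C = 172 °F → (172 − 32) × 5/9 = 77.78 °C = 350.93 K.
Equal efficiencies require 1 − T_m/T_H = 1 − T_C/T_m, i.e. T_m/T_H = T_C/T_m, so T_m = √(T_H·T_C) = √(2494.15 × 350.93) = 936 K.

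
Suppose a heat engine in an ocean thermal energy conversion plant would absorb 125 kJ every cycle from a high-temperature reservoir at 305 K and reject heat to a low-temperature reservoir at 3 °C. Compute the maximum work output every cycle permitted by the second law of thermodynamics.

W_max ≈ 11.82 kJ

T_C = 3 °C → 3 + 273.15 = 276.15 K.
No engine can exceed the Carnot limit: η_max = 1 − T_C/T_H = 1 − 276.15/305.00 = 0.0946.
W_max = η_max · Q_H = 0.0946 × 125 = 11.82 kJ.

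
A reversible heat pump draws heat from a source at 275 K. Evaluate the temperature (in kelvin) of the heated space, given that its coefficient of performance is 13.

COP_HP = T_H/(T_H − T_C) ⇒ T_H = T_C·COP_HP/(COP_HP − 1) = 275.00 × 13/(13 − 1) = 298 K.

T_H ≈ 298 K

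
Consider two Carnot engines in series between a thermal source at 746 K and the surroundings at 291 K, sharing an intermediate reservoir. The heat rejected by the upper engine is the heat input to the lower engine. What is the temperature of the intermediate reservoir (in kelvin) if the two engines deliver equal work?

For reversible stages Q_m = Q_H·(T_m/T_H). Setting W₁ = Q_H(1 − T_m/T_H) equal to W₂ = Q_m(1 − T_C/T_m) = Q_H·(T_m − T_C)/T_H gives T_H − T_m = T_m − T_C, so T_m = (T_H + T_C)/2 = (746.00 + 291.00)/2 = 518 K.

T_m ≈ 518 K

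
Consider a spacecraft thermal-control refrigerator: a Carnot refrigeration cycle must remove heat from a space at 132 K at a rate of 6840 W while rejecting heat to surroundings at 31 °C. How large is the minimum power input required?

T_H = 31 °C → 31 + 273.15 = 304.15 K.
The reversible coefficient of performance is COP_R = T_C/(T_H − T_C) = 132.00/172.15 = 0.7668.
W = Q_C/COP_R = 6840/0.7668 = 8920 W.

Ẇ_in ≈ 8920 W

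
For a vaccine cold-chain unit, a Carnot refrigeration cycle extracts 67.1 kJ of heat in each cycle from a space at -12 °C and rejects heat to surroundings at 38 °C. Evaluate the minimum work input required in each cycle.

W_in ≈ 12.8 kJ

T_H = 38 °C → 38 + 273.15 = 311.15 K.
T_C = -12 °C → -12 + 273.15 = 261.15 K.
Carnot COP: COP_R = T_C/(T_H − T_C) = 261.15/50.00 = 5.2230.
W = Q_C/COP_R = 67.1/5.2230 = 12.8 kJ.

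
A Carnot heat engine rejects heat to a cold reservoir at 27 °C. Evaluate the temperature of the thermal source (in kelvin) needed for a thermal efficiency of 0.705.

T_H ≈ 1020 K

T_C = 27 °C → 27 + 273.15 = 300.15 K.
From η = 1 − T_C/T_H, solving for T_H gives T_H = T_C/(1 − η) = 300.15/(1 − 0.705) = 1020 K.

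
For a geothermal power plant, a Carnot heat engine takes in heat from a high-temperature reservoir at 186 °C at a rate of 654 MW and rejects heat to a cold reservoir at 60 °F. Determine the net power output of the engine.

Ẇ ≈ 243 MW

T_H = 186 °C → 186 + 273.15 = 459.15 K.
T_C = 60 °F → (60 − 32) × 5/9 = 15.56 °C = 288.71 K.
η_rev = 1 − T_C/T_H = 1 − 288.71/459.15 = 0.3712.
W = η·Q_H = 0.3712 × 654 = 243 MW.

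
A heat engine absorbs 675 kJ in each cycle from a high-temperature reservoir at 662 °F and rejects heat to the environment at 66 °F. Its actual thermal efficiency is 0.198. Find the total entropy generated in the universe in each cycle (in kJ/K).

T_H = 662 °F → (662 − 32) × 5/9 = 350.00 °C = 623.15 K.
T_C = 66 °F → (66 − 32) × 5/9 = 18.89 °C = 292.04 K.
W = η·Q_H = 0.198 × 675 = 133.7 kJ, so Q_C = Q_H − W = 541.4 kJ.
The hot reservoir loses entropy Q_H/T_H = 675/623.15 = 1.083 kJ/K; the cold reservoir gains Q_C/T_C = 541.4/292.04 = 1.854 kJ/K.
ΔS_univ = −Q_H/T_H + Q_C/T_C = 0.770 kJ/K (> 0, since η = 0.198 < η_Carnot = 0.531).

ΔS_univ ≈ 0.770 kJ/K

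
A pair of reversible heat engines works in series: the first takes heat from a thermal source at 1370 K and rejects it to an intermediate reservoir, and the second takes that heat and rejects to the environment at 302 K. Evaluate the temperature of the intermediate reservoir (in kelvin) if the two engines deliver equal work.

T_m ≈ 836 K

For reversible stages Q_m = Q_H·(T_m/T_H). Setting W₁ = Q_H(1 − T_m/T_H) equal to W₂ = Q_m(1 − T_C/T_m) = Q_H·(T_m − T_C)/T_H gives T_H − T_m = T_m − T_C, so T_m = (T_H + T_C)/2 = (1370.00 + 302.00)/2 = 836 K.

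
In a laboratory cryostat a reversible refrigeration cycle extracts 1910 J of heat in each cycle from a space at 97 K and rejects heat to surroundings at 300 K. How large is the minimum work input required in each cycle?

For a reversible refrigerator, COP_R = T_C/(T_H − T_C) = 97.00/203.00 = 0.4778.
W = Q_C/COP_R = 1910/0.4778 = 4000 J.

W_in ≈ 4000 J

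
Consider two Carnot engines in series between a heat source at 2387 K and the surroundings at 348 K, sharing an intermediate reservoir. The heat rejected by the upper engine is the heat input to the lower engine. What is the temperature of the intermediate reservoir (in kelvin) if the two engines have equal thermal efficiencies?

Equal efficiencies require 1 − T_m/T_H = 1 − T_C/T_m, i.e. T_m/T_H = T_C/T_m, so T_m = √(T_H·T_C) = √(2387.00 × 348.00) = 911.4 K.

T_m ≈ 911.4 K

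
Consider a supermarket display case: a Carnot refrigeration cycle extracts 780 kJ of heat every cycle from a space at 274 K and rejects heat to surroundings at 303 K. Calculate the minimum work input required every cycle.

W_in ≈ 82.6 kJ

Carnot COP: COP_R = T_C/(T_H − T_C) = 274.00/29.00 = 9.4483.
W = Q_C/COP_R = 780/9.4483 = 82.6 kJ.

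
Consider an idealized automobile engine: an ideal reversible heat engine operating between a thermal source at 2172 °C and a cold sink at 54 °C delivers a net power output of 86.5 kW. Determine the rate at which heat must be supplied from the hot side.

T_H = 2172 °C → 2172 + 273.15 = 2445.15 K.
T_C = 54 °C → 54 + 273.15 = 327.15 K.
For a reversible engine, η = 1 − T_C/T_H = 1 − 327.15/2445.15 = 0.8662.
Q_H = W/η = 86.5/0.8662 = 99.9 kW.

Q̇_H ≈ 99.9 kW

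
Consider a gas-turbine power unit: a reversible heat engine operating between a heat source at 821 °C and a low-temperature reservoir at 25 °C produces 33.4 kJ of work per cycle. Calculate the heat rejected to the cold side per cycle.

T_H = 821 °C → 821 + 273.15 = 1094.15 K.
T_C = 25 °C → 25 + 273.15 = 298.15 K.
For a reversible engine, η = 1 − T_C/T_H = 1 − 298.15/1094.15 = 0.7275.
Since Q_C/Q_H = T_C/T_H and Q_H = W/η, Q_C = W·T_C/(T_H − T_C) = 33.4 × 298.15/796.00 = 12.5 kJ.

Q_C ≈ 12.5 kJ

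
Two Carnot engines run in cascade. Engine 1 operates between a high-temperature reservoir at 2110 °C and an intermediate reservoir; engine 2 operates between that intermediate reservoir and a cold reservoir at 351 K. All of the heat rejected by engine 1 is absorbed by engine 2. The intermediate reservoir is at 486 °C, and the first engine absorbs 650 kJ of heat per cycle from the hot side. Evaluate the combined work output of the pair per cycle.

W_total ≈ 554 kJ

T_H = 2110 °C → 2110 + 273.15 = 2383.15 K.
Two reversible stages in series are equivalent to a single Carnot engine between T_H and T_C, so η_total = 1 − T_C/T_H = 1 − 351.00/2383.15 = 0.8527.
W_total = η_total · Q_H = 0.8527 × 650 = 554 kJ.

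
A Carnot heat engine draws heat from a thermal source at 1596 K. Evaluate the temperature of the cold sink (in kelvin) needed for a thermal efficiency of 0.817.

T_C ≈ 292 K

From η = 1 − T_C/T_H, T_C = T_H·(1 − η) = 1596.00 × (1 − 0.817) = 292 K.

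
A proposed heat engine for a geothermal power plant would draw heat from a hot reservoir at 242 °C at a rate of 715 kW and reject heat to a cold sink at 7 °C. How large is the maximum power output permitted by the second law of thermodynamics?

T_H = 242 °C → 242 + 273.15 = 515.15 K.
T_C = 7 °C → 7 + 273.15 = 280.15 K.
By the Carnot theorem, η_max = 1 − T_C/T_H = 1 − 280.15/515.15 = 0.4562.
W_max = η_max · Q_H = 0.4562 × 715 = 326.2 kW.

Ẇ_max ≈ 326.2 kW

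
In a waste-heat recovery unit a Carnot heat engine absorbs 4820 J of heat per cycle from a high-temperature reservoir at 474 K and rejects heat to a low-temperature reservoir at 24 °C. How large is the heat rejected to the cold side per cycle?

Q_C ≈ 3020 J

T_C = 24 °C → 24 + 273.15 = 297.15 K.
Since the cycle is reversible, η = 1 − T_C/T_H = 1 − 297.15/474.00 = 0.3731.
For a reversible cycle Q_C/Q_H = T_C/T_H, so Q_C = 4820 × 297.15/474.00 = 3020 J.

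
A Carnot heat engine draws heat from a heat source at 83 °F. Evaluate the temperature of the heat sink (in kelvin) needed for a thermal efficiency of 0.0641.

T_H = 83 °F → (83 − 32) × 5/9 = 28.33 °C = 301.48 K.
From η = 1 − T_C/T_H, T_C = T_H·(1 − η) = 301.48 × (1 − 0.0641) = 282 K.

T_C ≈ 282 K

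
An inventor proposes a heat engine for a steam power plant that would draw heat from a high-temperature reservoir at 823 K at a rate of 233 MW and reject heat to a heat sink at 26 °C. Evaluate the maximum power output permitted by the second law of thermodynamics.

Ẇ_max ≈ 148 MW

T_C = 26 °C → 26 + 273.15 = 299.15 K.
The second-law ceiling is the Carnot efficiency, η_max = 1 − T_C/T_H = 1 − 299.15/823.00 = 0.6365.
W_max = η_max · Q_H = 0.6365 × 233 = 148 MW.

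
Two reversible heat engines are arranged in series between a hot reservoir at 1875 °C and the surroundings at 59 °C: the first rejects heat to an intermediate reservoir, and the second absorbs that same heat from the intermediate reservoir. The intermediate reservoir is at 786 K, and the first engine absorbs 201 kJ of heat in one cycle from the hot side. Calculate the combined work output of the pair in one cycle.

T_H = 1875 °C → 1875 + 273.15 = 2148.15 K.
T_C = 59 °C → 59 + 273.15 = 332.15 K.
Two reversible stages in series are equivalent to a single Carnot engine between T_H and T_C, so η_total = 1 − T_C/T_H = 1 − 332.15/2148.15 = 0.8454.
W_total = η_total · Q_H = 0.8454 × 201 = 169.9 kJ.

W_total ≈ 169.9 kJ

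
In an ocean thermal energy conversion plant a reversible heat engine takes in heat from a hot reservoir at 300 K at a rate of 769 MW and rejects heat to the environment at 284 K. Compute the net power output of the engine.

Ẇ ≈ 41.01 MW

For a reversible engine, η = 1 − T_C/T_H = 1 − 284.00/300.00 = 0.0533.
W = η·Q_H = 0.0533 × 769 = 41.01 MW.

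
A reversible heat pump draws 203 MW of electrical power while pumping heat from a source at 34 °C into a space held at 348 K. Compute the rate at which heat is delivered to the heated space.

Q̇_H ≈ 1729 MW

T_C = 34 °C → 34 + 273.15 = 307.15 K.
The Carnot heat-pump COP is COP_HP = T_H/(T_H − T_C) = 348.00/40.85 = 8.5190.
Q_H = COP_HP · W = 8.5190 × 203 = 1729 MW.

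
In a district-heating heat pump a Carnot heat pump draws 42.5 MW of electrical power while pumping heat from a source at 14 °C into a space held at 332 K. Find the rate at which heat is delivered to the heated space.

Q̇_H ≈ 315 MW

T_C = 14 °C → 14 + 273.15 = 287.15 K.
COP_HP = T_H/(T_H − T_C) = 332.00/44.85 = 7.4025.
Q_H = COP_HP · W = 7.4025 × 42.5 = 315 MW.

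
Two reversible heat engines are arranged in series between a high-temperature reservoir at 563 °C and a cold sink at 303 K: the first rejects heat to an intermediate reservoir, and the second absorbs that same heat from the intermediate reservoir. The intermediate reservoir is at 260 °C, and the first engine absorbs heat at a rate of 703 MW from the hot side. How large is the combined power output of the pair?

Ẇ_total ≈ 448 MW

T_H = 563 °C → 563 + 273.15 = 836.15 K.
Two reversible stages in series are equivalent to a single Carnot engine between T_H and T_C, so η_total = 1 − T_C/T_H = 1 − 303.00/836.15 = 0.6376.
W_total = η_total · Q_H = 0.6376 × 703 = 448 MW.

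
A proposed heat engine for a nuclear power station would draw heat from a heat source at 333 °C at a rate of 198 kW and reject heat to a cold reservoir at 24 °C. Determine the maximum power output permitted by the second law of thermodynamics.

T_H = 333 °C → 333 + 273.15 = 606.15 K.
T_C = 24 °C → 24 + 273.15 = 297.15 K.
By the Carnot theorem, η_max = 1 − T_C/T_H = 1 − 297.15/606.15 = 0.5098.
W_max = η_max · Q_H = 0.5098 × 198 = 101 kW.

Ẇ_max ≈ 101 kW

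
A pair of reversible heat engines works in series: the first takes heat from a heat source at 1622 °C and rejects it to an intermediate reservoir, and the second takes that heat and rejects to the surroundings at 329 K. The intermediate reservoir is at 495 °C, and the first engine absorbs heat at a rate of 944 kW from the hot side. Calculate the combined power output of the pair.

Ẇ_total ≈ 780 kW

T_H = 1622 °C → 1622 + 273.15 = 1895.15 K.
Two reversible stages in series are equivalent to a single Carnot engine between T_H and T_C, so η_total = 1 − T_C/T_H = 1 − 329.00/1895.15 = 0.8264.
W_total = η_total · Q_H = 0.8264 × 944 = 780 kW.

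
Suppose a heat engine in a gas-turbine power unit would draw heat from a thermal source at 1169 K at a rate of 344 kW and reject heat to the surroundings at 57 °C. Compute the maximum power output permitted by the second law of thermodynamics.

T_C = 57 °C → 57 + 273.15 = 330.15 K.
The upper bound on efficiency is η_max = 1 − T_C/T_H = 1 − 330.15/1169.00 = 0.7176.
W_max = η_max · Q_H = 0.7176 × 344 = 246.8 kW.

Ẇ_max ≈ 246.8 kW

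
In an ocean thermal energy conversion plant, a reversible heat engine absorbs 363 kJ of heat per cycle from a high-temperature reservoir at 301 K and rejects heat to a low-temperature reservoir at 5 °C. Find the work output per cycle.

W ≈ 27.6 kJ

T_C = 5 °C → 5 + 273.15 = 278.15 K.
The Carnot efficiency is η = 1 − T_C/T_H = 1 − 278.15/301.00 = 0.0759.
W = η·Q_H = 0.0759 × 363 = 27.6 kJ.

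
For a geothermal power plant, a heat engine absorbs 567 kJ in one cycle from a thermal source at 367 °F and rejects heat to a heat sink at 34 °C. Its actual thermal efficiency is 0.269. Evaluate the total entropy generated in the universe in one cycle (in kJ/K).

T_H = 367 °F → (367 − 32) × 5/9 = 186.11 °C = 459.26 K.
T_C = 34 °C → 34 + 273.15 = 307.15 K.
W = η·Q_H = 0.269 × 567 = 152.5 kJ, so Q_C = Q_H − W = 414.5 kJ.
Reservoir entropy changes: ΔS_H = −Q_H/T_H = −567/459.26 = -1.235 kJ/K and ΔS_C = +Q_C/T_C = 414.5/307.15 = 1.349 kJ/K.
ΔS_univ = −Q_H/T_H + Q_C/T_C = 0.115 kJ/K (> 0, since η = 0.269 < η_Carnot = 0.331).

ΔS_univ ≈ 0.115 kJ/K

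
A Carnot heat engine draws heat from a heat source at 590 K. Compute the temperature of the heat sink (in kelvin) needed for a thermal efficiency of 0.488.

T_C ≈ 302.1 K

From η = 1 − T_C/T_H, T_C = T_H·(1 − η) = 590.00 × (1 − 0.488) = 302.1 K.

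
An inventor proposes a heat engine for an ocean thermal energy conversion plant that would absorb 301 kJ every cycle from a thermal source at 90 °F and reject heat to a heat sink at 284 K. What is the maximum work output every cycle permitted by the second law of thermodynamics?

T_H = 90 °F → (90 − 32) × 5/9 = 32.22 °C = 305.37 K.
The upper bound on efficiency is η_max = 1 − T_C/T_H = 1 − 284.00/305.37 = 0.0700.
W_max = η_max · Q_H = 0.0700 × 301 = 21.07 kJ.

W_max ≈ 21.07 kJ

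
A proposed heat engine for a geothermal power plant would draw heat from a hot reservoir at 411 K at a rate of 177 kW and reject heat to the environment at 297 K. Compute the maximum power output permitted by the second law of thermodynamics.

Ẇ_max ≈ 49.09 kW

The upper bound on efficiency is η_max = 1 − T_C/T_H = 1 − 297.00/411.00 = 0.2774.
W_max = η_max · Q_H = 0.2774 × 177 = 49.09 kW.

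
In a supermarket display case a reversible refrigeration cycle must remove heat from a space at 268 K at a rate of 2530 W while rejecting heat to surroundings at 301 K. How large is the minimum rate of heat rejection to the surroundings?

Q̇_H ≈ 2840 W

For a reversible cycle Q_H/Q_C = T_H/T_C, so Q_H = Q_C·T_H/T_C = 2530 × 301.00/268.00 = 2840 W.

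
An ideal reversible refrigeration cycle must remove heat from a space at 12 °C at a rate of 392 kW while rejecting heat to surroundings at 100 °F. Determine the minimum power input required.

T_H = 100 °F → (100 − 32) × 5/9 = 37.78 °C = 310.93 K.
T_C = 12 °C → 12 + 273.15 = 285.15 K.
For a reversible refrigerator, COP_R = T_C/(T_H − T_C) = 285.15/25.78 = 11.0619.
W = Q_C/COP_R = 392/11.0619 = 35.4 kW.

Ẇ_in ≈ 35.4 kW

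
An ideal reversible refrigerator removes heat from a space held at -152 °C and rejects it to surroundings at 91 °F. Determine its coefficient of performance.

T_H = 91 °F → (91 − 32) × 5/9 = 32.78 °C = 305.93 K.
T_C = -152 °C → -152 + 273.15 = 121.15 K.
Carnot COP: COP_R = T_C/(T_H − T_C) = 121.15/(305.93 − 121.15) = 0.6557.

COP_R ≈ 0.6557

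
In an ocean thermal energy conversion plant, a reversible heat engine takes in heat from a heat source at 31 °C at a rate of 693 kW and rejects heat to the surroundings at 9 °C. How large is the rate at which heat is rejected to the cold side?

T_H = 31 °C → 31 + 273.15 = 304.15 K.
T_C = 9 °C → 9 + 273.15 = 282.15 K.
The Carnot efficiency is η = 1 − T_C/T_H = 1 − 282.15/304.15 = 0.0723.
For a reversible cycle Q_C/Q_H = T_C/T_H, so Q_C = 693 × 282.15/304.15 = 643 kW.

Q̇_C ≈ 643 kW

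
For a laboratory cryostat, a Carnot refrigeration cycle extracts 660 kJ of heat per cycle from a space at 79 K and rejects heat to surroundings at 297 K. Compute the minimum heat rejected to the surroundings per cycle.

For a reversible cycle Q_H/Q_C = T_H/T_C, so Q_H = Q_C·T_H/T_C = 660 × 297.00/79.00 = 2480 kJ.

Q_H ≈ 2480 kJ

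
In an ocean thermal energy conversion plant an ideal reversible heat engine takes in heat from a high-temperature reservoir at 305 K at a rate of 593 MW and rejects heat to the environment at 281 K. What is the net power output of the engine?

Ẇ ≈ 46.66 MW

The Carnot efficiency is η = 1 − T_C/T_H = 1 − 281.00/305.00 = 0.0787.
W = η·Q_H = 0.0787 × 593 = 46.66 MW.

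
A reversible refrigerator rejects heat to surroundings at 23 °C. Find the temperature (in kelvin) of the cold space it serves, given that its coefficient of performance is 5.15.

T_H = 23 °C → 23 + 273.15 = 296.15 K.
COP_R = T_C/(T_H − T_C) ⇒ T_C = T_H·COP_R/(1 + COP_R) = 296.15 × 5.15/(1 + 5.15) = 248 K.

T_C ≈ 248 K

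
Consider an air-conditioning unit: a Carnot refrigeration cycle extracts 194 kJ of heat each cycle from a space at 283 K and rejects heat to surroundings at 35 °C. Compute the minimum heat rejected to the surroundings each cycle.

T_H = 35 °C → 35 + 273.15 = 308.15 K.
For a reversible cycle Q_H/Q_C = T_H/T_C, so Q_H = Q_C·T_H/T_C = 194 × 308.15/283.00 = 211 kJ.

Q_H ≈ 211 kJ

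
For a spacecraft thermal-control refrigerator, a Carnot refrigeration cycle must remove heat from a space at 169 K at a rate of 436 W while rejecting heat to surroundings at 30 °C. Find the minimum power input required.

T_H = 30 °C → 30 + 273.15 = 303.15 K.
The reversible coefficient of performance is COP_R = T_C/(T_H − T_C) = 169.00/134.15 = 1.2598.
W = Q_C/COP_R = 436/1.2598 = 346 W.

Ẇ_in ≈ 346 W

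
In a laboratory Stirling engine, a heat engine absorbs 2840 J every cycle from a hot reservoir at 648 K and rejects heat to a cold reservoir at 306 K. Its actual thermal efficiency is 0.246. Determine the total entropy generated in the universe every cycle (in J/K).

ΔS_univ ≈ 2.62 J/K

W = η·Q_H = 0.246 × 2840 = 698.6 J, so Q_C = Q_H − W = 2141 J.
Reservoir entropy changes: ΔS_H = −Q_H/T_H = −2840/648.00 = -4.383 J/K and ΔS_C = +Q_C/T_C = 2141/306.00 = 6.998 J/K.
ΔS_univ = −Q_H/T_H + Q_C/T_C = 2.62 J/K (> 0, since η = 0.246 < η_Carnot = 0.528).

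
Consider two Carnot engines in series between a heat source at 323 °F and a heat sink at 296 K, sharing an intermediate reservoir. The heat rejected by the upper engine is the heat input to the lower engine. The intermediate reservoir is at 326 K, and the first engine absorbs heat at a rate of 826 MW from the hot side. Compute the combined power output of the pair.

T_H = 323 °F → (323 − 32) × 5/9 = 161.67 °C = 434.82 K.
Two reversible stages in series are equivalent to a single Carnot engine between T_H and T_C, so η_total = 1 − T_C/T_H = 1 − 296.00/434.82 = 0.3193.
W_total = η_total · Q_H = 0.3193 × 826 = 263.7 MW.

Ẇ_total ≈ 263.7 MW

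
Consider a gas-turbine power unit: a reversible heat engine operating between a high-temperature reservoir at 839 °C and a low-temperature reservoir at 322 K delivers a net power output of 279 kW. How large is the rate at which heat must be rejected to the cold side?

Q̇_C ≈ 113.7 kW

T_H = 839 °C → 839 + 273.15 = 1112.15 K.
The Carnot efficiency is η = 1 − T_C/T_H = 1 − 322.00/1112.15 = 0.7105.
Since Q_C/Q_H = T_C/T_H and Q_H = W/η, Q_C = W·T_C/(T_H − T_C) = 279 × 322.00/790.15 = 113.7 kW.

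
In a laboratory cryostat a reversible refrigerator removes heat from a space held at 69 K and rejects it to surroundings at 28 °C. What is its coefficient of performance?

T_H = 28 °C → 28 + 273.15 = 301.15 K.
The reversible coefficient of performance is COP_R = T_C/(T_H − T_C) = 69.00/(301.15 − 69.00) = 0.297.

COP_R ≈ 0.297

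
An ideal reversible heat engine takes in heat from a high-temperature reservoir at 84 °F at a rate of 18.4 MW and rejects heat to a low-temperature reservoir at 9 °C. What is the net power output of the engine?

T_H = 84 °F → (84 − 32) × 5/9 = 28.89 °C = 302.04 K.
T_C = 9 °C → 9 + 273.15 = 282.15 K.
η_rev = 1 − T_C/T_H = 1 − 282.15/302.04 = 0.0658.
W = η·Q_H = 0.0658 × 18.4 = 1.212 MW.

Ẇ ≈ 1.212 MW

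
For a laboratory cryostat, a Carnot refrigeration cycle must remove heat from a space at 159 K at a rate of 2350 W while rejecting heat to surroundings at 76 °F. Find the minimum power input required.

T_H = 76 °F → (76 − 32) × 5/9 = 24.44 °C = 297.59 K.
Carnot COP: COP_R = T_C/(T_H − T_C) = 159.00/138.59 = 1.1472.
W = Q_C/COP_R = 2350/1.1472 = 2048 W.

Ẇ_in ≈ 2048 W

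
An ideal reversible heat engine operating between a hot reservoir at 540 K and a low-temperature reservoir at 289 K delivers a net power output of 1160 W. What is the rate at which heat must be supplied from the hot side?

Q̇_H ≈ 2500 W

Carnot efficiency: η = 1 − T_C/T_H = 1 − 289.00/540.00 = 0.4648.
Q_H = W/η = 1160/0.4648 = 2500 W.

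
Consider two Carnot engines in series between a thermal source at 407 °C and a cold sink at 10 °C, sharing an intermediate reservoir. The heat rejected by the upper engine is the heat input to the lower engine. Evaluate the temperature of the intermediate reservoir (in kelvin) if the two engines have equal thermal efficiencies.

T_m ≈ 438.8 K

T_H = 407 °C → 407 + 273.15 = 680.15 K.
T_C = 10 °C → 10 + 273.15 = 283.15 K.
Equal efficiencies require 1 − T_m/T_H = 1 − T_C/T_m, i.e. T_m/T_H = T_C/T_m, so T_m = √(T_H·T_C) = √(680.15 × 283.15) = 438.8 K.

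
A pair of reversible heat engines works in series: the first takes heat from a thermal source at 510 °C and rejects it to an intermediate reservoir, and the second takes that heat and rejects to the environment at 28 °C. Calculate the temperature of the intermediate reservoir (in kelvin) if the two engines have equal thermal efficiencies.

T_H = 510 °C → 510 + 273.15 = 783.15 K.
T_C = 28 °C → 28 + 273.15 = 301.15 K.
Equal efficiencies require 1 − T_m/T_H = 1 − T_C/T_m, i.e. T_m/T_H = T_C/T_m, so T_m = √(T_H·T_C) = √(783.15 × 301.15) = 486 K.

T_m ≈ 486 K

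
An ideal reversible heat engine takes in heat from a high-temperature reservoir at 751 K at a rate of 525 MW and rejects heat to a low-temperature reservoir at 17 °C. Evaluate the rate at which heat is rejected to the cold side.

T_C = 17 °C → 17 + 273.15 = 290.15 K.
η_rev = 1 − T_C/T_H = 1 − 290.15/751.00 = 0.6136.
For a reversible cycle Q_C/Q_H = T_C/T_H, so Q_C = 525 × 290.15/751.00 = 203 MW.

Q̇_C ≈ 203 MW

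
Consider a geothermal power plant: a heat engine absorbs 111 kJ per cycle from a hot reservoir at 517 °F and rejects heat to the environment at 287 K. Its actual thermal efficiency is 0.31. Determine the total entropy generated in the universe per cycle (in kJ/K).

T_H = 517 °F → (517 − 32) × 5/9 = 269.44 °C = 542.59 K.
W = η·Q_H = 0.31 × 111 = 34.41 kJ, so Q_C = Q_H − W = 76.59 kJ.
The hot reservoir loses entropy Q_H/T_H = 111/542.59 = 0.2046 kJ/K; the cold reservoir gains Q_C/T_C = 76.59/287.00 = 0.2669 kJ/K.
ΔS_univ = −Q_H/T_H + Q_C/T_C = 0.06229 kJ/K (> 0, since η = 0.31 < η_Carnot = 0.471).

ΔS_univ ≈ 0.06229 kJ/K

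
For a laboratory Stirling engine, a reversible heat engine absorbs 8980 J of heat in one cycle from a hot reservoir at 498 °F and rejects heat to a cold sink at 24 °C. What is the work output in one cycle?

W ≈ 3965 J

T_H = 498 °F → (498 − 32) × 5/9 = 258.89 °C = 532.04 K.
T_C = 24 °C → 24 + 273.15 = 297.15 K.
Since the cycle is reversible, η = 1 − T_C/T_H = 1 − 297.15/532.04 = 0.4415.
W = η·Q_H = 0.4415 × 8980 = 3965 J.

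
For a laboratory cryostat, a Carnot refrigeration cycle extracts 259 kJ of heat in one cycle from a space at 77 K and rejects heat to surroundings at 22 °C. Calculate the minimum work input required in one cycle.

W_in ≈ 734 kJ

T_H = 22 °C → 22 + 273.15 = 295.15 K.
Carnot COP: COP_R = T_C/(T_H − T_C) = 77.00/218.15 = 0.3530.
W = Q_C/COP_R = 259/0.3530 = 734 kJ.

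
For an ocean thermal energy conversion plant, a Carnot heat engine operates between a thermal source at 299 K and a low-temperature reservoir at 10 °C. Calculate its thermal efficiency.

η ≈ 0.0530

T_C = 10 °C → 10 + 273.15 = 283.15 K.
η_rev = 1 − T_C/T_H = 1 − 283.15/299.00 = 0.0530.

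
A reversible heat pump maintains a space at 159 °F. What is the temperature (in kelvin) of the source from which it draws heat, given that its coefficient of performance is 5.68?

T_H = 159 °F → (159 − 32) × 5/9 = 70.56 °C = 343.71 K.
COP_HP = T_H/(T_H − T_C) ⇒ T_C = T_H·(COP_HP − 1)/COP_HP = 343.71 × (5.68 − 1)/5.68 = 283 K.

T_C ≈ 283 K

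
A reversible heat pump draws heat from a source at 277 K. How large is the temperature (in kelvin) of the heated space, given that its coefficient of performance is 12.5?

COP_HP = T_H/(T_H − T_C) ⇒ T_H = T_C·COP_HP/(COP_HP − 1) = 277.00 × 12.5/(12.5 − 1) = 301.1 K.

T_H ≈ 301.1 K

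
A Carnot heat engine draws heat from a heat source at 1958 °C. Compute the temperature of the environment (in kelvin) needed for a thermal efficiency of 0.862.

T_C ≈ 307.9 K

T_H = 1958 °C → 1958 + 273.15 = 2231.15 K.
From η = 1 − T_C/T_H, T_C = T_H·(1 − η) = 2231.15 × (1 − 0.862) = 307.9 K.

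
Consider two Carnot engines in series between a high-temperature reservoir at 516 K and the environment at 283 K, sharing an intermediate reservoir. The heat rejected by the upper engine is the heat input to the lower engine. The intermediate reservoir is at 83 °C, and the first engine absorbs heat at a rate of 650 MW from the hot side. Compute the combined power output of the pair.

Ẇ_total ≈ 293.5 MW

Two reversible stages in series are equivalent to a single Carnot engine between T_H and T_C, so η_total = 1 − T_C/T_H = 1 − 283.00/516.00 = 0.4516.
W_total = η_total · Q_H = 0.4516 × 650 = 293.5 MW.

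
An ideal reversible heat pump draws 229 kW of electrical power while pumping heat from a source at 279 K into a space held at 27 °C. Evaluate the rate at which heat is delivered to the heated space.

Q̇_H ≈ 3250 kW

T_H = 27 °C → 27 + 273.15 = 300.15 K.
COP_HP = T_H/(T_H − T_C) = 300.15/21.15 = 14.1915.
Q_H = COP_HP · W = 14.1915 × 229 = 3250 kW.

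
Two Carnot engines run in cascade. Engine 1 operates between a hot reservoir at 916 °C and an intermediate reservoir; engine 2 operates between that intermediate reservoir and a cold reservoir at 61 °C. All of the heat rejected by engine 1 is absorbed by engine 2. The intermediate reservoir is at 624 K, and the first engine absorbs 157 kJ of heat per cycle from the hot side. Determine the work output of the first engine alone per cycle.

T_H = 916 °C → 916 + 273.15 = 1189.15 K.
T_C = 61 °C → 61 + 273.15 = 334.15 K.
First-stage efficiency η₁ = 1 − T_m/T_H = 1 − 624.00/1189.15 = 0.4753.
W₁ = η₁·Q_H = 0.4753 × 157 = 74.6 kJ.

W₁ ≈ 74.6 kJ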